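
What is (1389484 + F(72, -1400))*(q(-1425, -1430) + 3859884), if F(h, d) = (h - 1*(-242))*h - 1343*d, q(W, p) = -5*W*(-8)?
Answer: 12520204570128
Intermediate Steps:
q(W, p) = 40*W (q(W, p) = -(-40)*W = 40*W)
F(h, d) = -1343*d + h*(242 + h) (F(h, d) = (h + 242)*h - 1343*d = (242 + h)*h - 1343*d = h*(242 + h) - 1343*d = -1343*d + h*(242 + h))
(1389484 + F(72, -1400))*(q(-1425, -1430) + 3859884) = (1389484 + (72² - 1343*(-1400) + 242*72))*(40*(-1425) + 3859884) = (1389484 + (5184 + 1880200 + 17424))*(-57000 + 3859884) = (1389484 + 1902808)*3802884 = 3292292*3802884 = 12520204570128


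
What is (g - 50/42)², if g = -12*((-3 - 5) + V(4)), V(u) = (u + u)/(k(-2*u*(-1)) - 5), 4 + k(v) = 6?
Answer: 7091569/441 ≈ 16081.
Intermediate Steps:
k(v) = 2 (k(v) = -4 + 6 = 2)
V(u) = -2*u/3 (V(u) = (u + u)/(2 - 5) = (2*u)/(-3) = (2*u)*(-⅓) = -2*u/3)
g = 128 (g = -12*((-3 - 5) - ⅔*4) = -12*(-8 - 8/3) = -12*(-32/3) = 128)
(g - 50/42)² = (128 - 50/42)² = (128 - 50*1/42)² = (128 - 25/21)² = (2663/21)² = 7091569/441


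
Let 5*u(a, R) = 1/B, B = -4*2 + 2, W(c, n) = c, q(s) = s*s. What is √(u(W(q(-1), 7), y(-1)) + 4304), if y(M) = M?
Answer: √3873570/30 ≈ 65.605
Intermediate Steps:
q(s) = s²
B = -6 (B = -8 + 2 = -6)
u(a, R) = -1/30 (u(a, R) = (⅕)/(-6) = (⅕)*(-⅙) = -1/30)
√(u(W(q(-1), 7), y(-1)) + 4304) = √(-1/30 + 4304) = √(129119/30) = √3873570/30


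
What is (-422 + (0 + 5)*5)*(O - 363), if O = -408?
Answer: 306087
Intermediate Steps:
(-422 + (0 + 5)*5)*(O - 363) = (-422 + (0 + 5)*5)*(-408 - 363) = (-422 + 5*5)*(-771) = (-422 + 25)*(-771) = -397*(-771) = 306087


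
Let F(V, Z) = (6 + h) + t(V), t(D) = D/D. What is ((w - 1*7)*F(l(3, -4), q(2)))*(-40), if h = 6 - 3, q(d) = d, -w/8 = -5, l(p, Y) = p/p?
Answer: -13200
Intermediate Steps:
l(p, Y) = 1
t(D) = 1
w = 40 (w = -8*(-5) = 40)
h = 3
F(V, Z) = 10 (F(V, Z) = (6 + 3) + 1 = 9 + 1 = 10)
((w - 1*7)*F(l(3, -4), q(2)))*(-40) = ((40 - 1*7)*10)*(-40) = ((40 - 7)*10)*(-40) = (33*10)*(-40) = 330*(-40) = -13200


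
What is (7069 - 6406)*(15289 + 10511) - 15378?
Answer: 17090022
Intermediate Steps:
(7069 - 6406)*(15289 + 10511) - 15378 = 663*25800 - 15378 = 17105400 - 15378 = 17090022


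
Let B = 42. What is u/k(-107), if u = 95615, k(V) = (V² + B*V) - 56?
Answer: 95615/6899 ≈ 13.859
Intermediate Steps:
k(V) = -56 + V² + 42*V (k(V) = (V² + 42*V) - 56 = -56 + V² + 42*V)
u/k(-107) = 95615/(-56 + (-107)² + 42*(-107)) = 95615/(-56 + 11449 - 4494) = 95615/6899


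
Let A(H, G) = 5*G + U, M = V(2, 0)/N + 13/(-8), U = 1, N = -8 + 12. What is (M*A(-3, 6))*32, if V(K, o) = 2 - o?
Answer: -1116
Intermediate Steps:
N = 4
M = -9/8 (M = (2 - 1*0)/4 + 13/(-8) = (2 + 0)*(1/4) + 13*(-1/8) = 2*(1/4) - 13/8 = 1/2 - 13/8 = -9/8 ≈ -1.1250)
A(H, G) = 1 + 5*G (A(H, G) = 5*G + 1 = 1 + 5*G)
(M*A(-3, 6))*32 = -9*(1 + 5*6)/8*32 = -9*(1 + 30)/8*32 = -9/8*31*32 = -279/8*32 = -1116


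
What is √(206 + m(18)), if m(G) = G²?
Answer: √530 ≈ 23.022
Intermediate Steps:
√(206 + m(18)) = √(206 + 18²) = √(206 + 324) = √530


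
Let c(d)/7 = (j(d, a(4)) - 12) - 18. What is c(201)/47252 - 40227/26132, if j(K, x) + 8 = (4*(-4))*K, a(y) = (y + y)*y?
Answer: -624010225/308697316 ≈ -2.0214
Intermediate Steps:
a(y) = 2*y² (a(y) = (2*y)*y = 2*y²)
j(K, x) = -8 - 16*K (j(K, x) = -8 + (4*(-4))*K = -8 - 16*K)
c(d) = -266 - 112*d (c(d) = 7*(((-8 - 16*d) - 12) - 18) = 7*((-20 - 16*d) - 18) = 7*(-38 - 16*d) = -266 - 112*d)
c(201)/47252 - 40227/26132 = (-266 - 112*201)/47252 - 40227/26132 = (-266 - 22512)*(1/47252) - 40227*1/26132 = -22778*1/47252 - 40227/26132 = -11389/23626 - 40227/26132 = -624010225/308697316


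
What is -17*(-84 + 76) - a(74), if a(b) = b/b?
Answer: 135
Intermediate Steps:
a(b) = 1
-17*(-84 + 76) - a(74) = -17*(-84 + 76) - 1*1 = -17*(-8) - 1 = 136 - 1 = 135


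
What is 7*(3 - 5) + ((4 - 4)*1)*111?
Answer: -14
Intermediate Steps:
7*(3 - 5) + ((4 - 4)*1)*111 = 7*(-2) + (0*1)*111 = -14 + 0*111 = -14 + 0 = -14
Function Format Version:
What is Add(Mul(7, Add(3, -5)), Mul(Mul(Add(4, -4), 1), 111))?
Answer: -14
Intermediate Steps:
Add(Mul(7, Add(3, -5)), Mul(Mul(Add(4, -4), 1), 111)) = Add(Mul(7, -2), Mul(Mul(0, 1), 111)) = Add(-14, Mul(0, 111)) = Add(-14, 0) = -14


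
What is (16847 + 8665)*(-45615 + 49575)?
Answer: 101027520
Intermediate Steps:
(16847 + 8665)*(-45615 + 49575) = 25512*3960 = 101027520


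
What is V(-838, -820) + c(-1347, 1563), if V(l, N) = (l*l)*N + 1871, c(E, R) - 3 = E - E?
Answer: -575838206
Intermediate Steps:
c(E, R) = 3 (c(E, R) = 3 + (E - E) = 3 + 0 = 3)
V(l, N) = 1871 + N*l² (V(l, N) = l²*N + 1871 = N*l² + 1871 = 1871 + N*l²)
V(-838, -820) + c(-1347, 1563) = (1871 - 820*(-838)²) + 3 = (1871 - 820*702244) + 3 = (1871 - 575840080) + 3 = -575838209 + 3 = -575838206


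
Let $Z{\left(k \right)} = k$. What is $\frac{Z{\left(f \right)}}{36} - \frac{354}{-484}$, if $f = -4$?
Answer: $\frac{1351}{2178} \approx 0.62029$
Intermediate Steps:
$\frac{Z{\left(f \right)}}{36} - \frac{354}{-484} = - \frac{4}{36} - \frac{354}{-484} = \left(-4\right) \frac{1}{36} - - \frac{177}{242} = - \frac{1}{9} + \frac{177}{242} = \frac{1351}{2178}$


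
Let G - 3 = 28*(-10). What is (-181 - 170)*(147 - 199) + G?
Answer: 17975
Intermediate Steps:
G = -277 (G = 3 + 28*(-10) = 3 - 280 = -277)
(-181 - 170)*(147 - 199) + G = (-181 - 170)*(147 - 199) - 277 = -351*(-52) - 277 = 18252 - 277 = 17975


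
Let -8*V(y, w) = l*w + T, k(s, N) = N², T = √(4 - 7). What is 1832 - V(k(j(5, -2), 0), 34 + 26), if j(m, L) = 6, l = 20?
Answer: 1982 + I*√3/8 ≈ 1982.0 + 0.21651*I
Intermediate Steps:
T = I*√3 (T = √(-3) = I*√3 ≈ 1.732*I)
V(y, w) = -5*w/2 - I*√3/8 (V(y, w) = -(20*w + I*√3)/8 = -5*w/2 - I*√3/8)
1832 - V(k(j(5, -2), 0), 34 + 26) = 1832 - (-5*(34 + 26)/2 - I*√3/8) = 1832 - (-5/2*60 - I*√3/8) = 1832 - (-150 - I*√3/8) = 1832 + (150 + I*√3/8) = 1982 + I*√3/8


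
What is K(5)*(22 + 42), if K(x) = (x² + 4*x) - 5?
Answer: 2560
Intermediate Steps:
K(x) = -5 + x² + 4*x
K(5)*(22 + 42) = (-5 + 5² + 4*5)*(22 + 42) = (-5 + 25 + 20)*64 = 40*64 = 2560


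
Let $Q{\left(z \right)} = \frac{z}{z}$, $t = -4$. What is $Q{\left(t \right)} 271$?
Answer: $271$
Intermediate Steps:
$Q{\left(z \right)} = 1$
$Q{\left(t \right)} 271 = 1 \cdot 271 = 271$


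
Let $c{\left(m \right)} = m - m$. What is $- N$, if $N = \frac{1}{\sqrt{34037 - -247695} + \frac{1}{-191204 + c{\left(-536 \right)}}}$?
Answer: $- \frac{191204}{10299831627854911} - \frac{73117939232 \sqrt{70433}}{10299831627854911} \approx -0.001884$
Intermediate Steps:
$c{\left(m \right)} = 0$
$N = \frac{1}{- \frac{1}{191204} + 2 \sqrt{70433}}$ ($N = \frac{1}{\sqrt{34037 - -247695} + \frac{1}{-191204 + 0}} = \frac{1}{\sqrt{34037 + 247695} + \frac{1}{-191204}} = \frac{1}{\sqrt{281732} - \frac{1}{191204}} = \frac{1}{2 \sqrt{70433} - \frac{1}{191204}} = \frac{1}{- \frac{1}{191204} + 2 \sqrt{70433}} \approx 0.001884$)
$- N = - (\frac{191204}{10299831627854911} + \frac{73117939232 \sqrt{70433}}{10299831627854911}) = - \frac{191204}{10299831627854911} - \frac{73117939232 \sqrt{70433}}{10299831627854911}$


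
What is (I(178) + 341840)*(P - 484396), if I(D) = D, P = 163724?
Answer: -109675596096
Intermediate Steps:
(I(178) + 341840)*(P - 484396) = (178 + 341840)*(163724 - 484396) = 342018*(-320672) = -109675596096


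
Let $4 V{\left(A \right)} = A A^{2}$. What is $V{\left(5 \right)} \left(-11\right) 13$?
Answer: $- \frac{17875}{4} \approx -4468.8$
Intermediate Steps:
$V{\left(A \right)} = \frac{A^{3}}{4}$ ($V{\left(A \right)} = \frac{A A^{2}}{4} = \frac{A^{3}}{4}$)
$V{\left(5 \right)} \left(-11\right) 13 = \frac{5^{3}}{4} \left(-11\right) 13 = \frac{1}{4} \cdot 125 \left(-11\right) 13 = \frac{125}{4} \left(-11\right) 13 = \left(- \frac{1375}{4}\right) 13 = - \frac{17875}{4}$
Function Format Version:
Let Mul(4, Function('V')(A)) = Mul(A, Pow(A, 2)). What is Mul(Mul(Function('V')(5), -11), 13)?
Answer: Rational(-17875, 4) ≈ -4468.8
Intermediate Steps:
Function('V')(A) = Mul(Rational(1, 4), Pow(A, 3)) (Function('V')(A) = Mul(Rational(1, 4), Mul(A, Pow(A, 2))) = Mul(Rational(1, 4), Pow(A, 3)))
Mul(Mul(Function('V')(5), -11), 13) = Mul(Mul(Mul(Rational(1, 4), Pow(5, 3)), -11), 13) = Mul(Mul(Mul(Rational(1, 4), 125), -11), 13) = Mul(Mul(Rational(125, 4), -11), 13) = Mul(Rational(-1375, 4), 13) = Rational(-17875, 4)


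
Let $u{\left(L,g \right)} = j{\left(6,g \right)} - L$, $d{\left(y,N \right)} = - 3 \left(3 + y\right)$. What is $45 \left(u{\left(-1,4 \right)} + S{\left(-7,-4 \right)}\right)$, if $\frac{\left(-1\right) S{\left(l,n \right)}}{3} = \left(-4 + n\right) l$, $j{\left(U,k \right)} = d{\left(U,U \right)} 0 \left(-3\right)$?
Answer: $-7515$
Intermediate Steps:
$d{\left(y,N \right)} = -9 - 3 y$
$j{\left(U,k \right)} = 0$ ($j{\left(U,k \right)} = \left(-9 - 3 U\right) 0 \left(-3\right) = 0 \left(-3\right) = 0$)
$S{\left(l,n \right)} = - 3 l \left(-4 + n\right)$ ($S{\left(l,n \right)} = - 3 \left(-4 + n\right) l = - 3 l \left(-4 + n\right)$)
$u{\left(L,g \right)} = - L$ ($u{\left(L,g \right)} = 0 - L = - L$)
$45 \left(u{\left(-1,4 \right)} + S{\left(-7,-4 \right)}\right) = 45 \left(\left(-1\right) \left(-1\right) + 3 \left(-7\right) \left(4 - -4\right)\right) = 45 \left(1 + 3 \left(-7\right) \left(4 + 4\right)\right) = 45 \left(1 + 3 \left(-7\right) 8\right) = 45 \left(1 - 168\right) = 45 \left(-167\right) = -7515$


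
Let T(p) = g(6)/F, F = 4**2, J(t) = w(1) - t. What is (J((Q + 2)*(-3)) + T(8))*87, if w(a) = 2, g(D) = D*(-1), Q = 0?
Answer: 5307/8 ≈ 663.38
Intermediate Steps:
g(D) = -D
J(t) = 2 - t
F = 16
T(p) = -3/8 (T(p) = -1*6/16 = -6*1/16 = -3/8)
(J((Q + 2)*(-3)) + T(8))*87 = ((2 - (0 + 2)*(-3)) - 3/8)*87 = ((2 - 2*(-3)) - 3/8)*87 = ((2 - 1*(-6)) - 3/8)*87 = ((2 + 6) - 3/8)*87 = (8 - 3/8)*87 = (61/8)*87 = 5307/8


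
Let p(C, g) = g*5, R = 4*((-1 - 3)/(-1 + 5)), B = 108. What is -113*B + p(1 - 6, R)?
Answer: -12224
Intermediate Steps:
R = -4 (R = 4*(-4/4) = 4*(-4*¼) = 4*(-1) = -4)
p(C, g) = 5*g
-113*B + p(1 - 6, R) = -113*108 + 5*(-4) = -12204 - 20 = -12224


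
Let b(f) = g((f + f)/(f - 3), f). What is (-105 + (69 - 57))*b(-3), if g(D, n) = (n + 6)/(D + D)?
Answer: -279/2 ≈ -139.50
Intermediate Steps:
g(D, n) = (6 + n)/(2*D) (g(D, n) = (6 + n)/((2*D)) = (6 + n)*(1/(2*D)) = (6 + n)/(2*D))
b(f) = (-3 + f)*(6 + f)/(4*f) (b(f) = (6 + f)/(2*(((f + f)/(f - 3)))) = (6 + f)/(2*(((2*f)/(-3 + f)))) = (6 + f)/(2*((2*f/(-3 + f)))) = ((-3 + f)/(2*f))*(6 + f)/2 = (-3 + f)*(6 + f)/(4*f))
(-105 + (69 - 57))*b(-3) = (-105 + (69 - 57))*((¼)*(-3 - 3)*(6 - 3)/(-3)) = (-105 + 12)*((¼)*(-⅓)*(-6)*3) = -93*3/2 = -279/2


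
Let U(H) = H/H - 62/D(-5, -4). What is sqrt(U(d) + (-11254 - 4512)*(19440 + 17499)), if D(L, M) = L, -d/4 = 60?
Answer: I*sqrt(14559506515)/5 ≈ 24133.0*I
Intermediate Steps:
d = -240 (d = -4*60 = -240)
U(H) = 67/5 (U(H) = H/H - 62/(-5) = 1 - 62*(-1/5) = 1 + 62/5 = 67/5)
sqrt(U(d) + (-11254 - 4512)*(19440 + 17499)) = sqrt(67/5 + (-11254 - 4512)*(19440 + 17499)) = sqrt(67/5 - 15766*36939) = sqrt(67/5 - 582380274) = sqrt(-2911901303/5) = I*sqrt(14559506515)/5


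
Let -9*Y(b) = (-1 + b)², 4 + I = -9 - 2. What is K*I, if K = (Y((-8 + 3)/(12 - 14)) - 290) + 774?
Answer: -29025/4 ≈ -7256.3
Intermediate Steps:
I = -15 (I = -4 + (-9 - 2) = -4 - 11 = -15)
Y(b) = -(-1 + b)²/9
K = 1935/4 (K = (-(-1 + (-8 + 3)/(12 - 14))²/9 - 290) + 774 = (-(-1 - 5/(-2))²/9 - 290) + 774 = (-(-1 - 5*(-½))²/9 - 290) + 774 = (-(-1 + 5/2)²/9 - 290) + 774 = (-(3/2)²/9 - 290) + 774 = (-⅑*9/4 - 290) + 774 = (-¼ - 290) + 774 = -1161/4 + 774 = 1935/4 ≈ 483.75)
K*I = (1935/4)*(-15) = -29025/4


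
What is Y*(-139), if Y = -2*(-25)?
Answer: -6950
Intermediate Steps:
Y = 50
Y*(-139) = 50*(-139) = -6950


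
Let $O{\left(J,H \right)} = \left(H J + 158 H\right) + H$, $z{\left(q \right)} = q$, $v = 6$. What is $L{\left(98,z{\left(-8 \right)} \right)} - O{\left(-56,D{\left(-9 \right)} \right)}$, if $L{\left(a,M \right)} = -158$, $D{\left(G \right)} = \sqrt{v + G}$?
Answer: $-158 - 103 i \sqrt{3} \approx -158.0 - 178.4 i$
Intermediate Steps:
$D{\left(G \right)} = \sqrt{6 + G}$
$O{\left(J,H \right)} = 159 H + H J$ ($O{\left(J,H \right)} = \left(158 H + H J\right) + H = 159 H + H J$)
$L{\left(98,z{\left(-8 \right)} \right)} - O{\left(-56,D{\left(-9 \right)} \right)} = -158 - \sqrt{6 - 9} \left(159 - 56\right) = -158 - \sqrt{-3} \cdot 103 = -158 - i \sqrt{3} \cdot 103 = -158 - 103 i \sqrt{3}$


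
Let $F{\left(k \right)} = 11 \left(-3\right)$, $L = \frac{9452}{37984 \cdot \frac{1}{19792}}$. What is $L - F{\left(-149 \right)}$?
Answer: $\frac{5885233}{1187} \approx 4958.1$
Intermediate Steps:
$L = \frac{5846062}{1187}$ ($L = \frac{9452}{37984 \cdot \frac{1}{19792}} = \frac{9452}{\frac{2374}{1237}} = 9452 \cdot \frac{1237}{2374} = \frac{5846062}{1187} \approx 4925.1$)
$F{\left(k \right)} = -33$
$L - F{\left(-149 \right)} = \frac{5846062}{1187} - -33 = \frac{5846062}{1187} + 33 = \frac{5885233}{1187}$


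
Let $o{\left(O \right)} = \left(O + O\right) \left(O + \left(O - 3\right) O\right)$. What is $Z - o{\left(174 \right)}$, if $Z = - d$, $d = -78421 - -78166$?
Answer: $-10414689$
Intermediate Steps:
$d = -255$ ($d = -78421 + 78166 = -255$)
$o{\left(O \right)} = 2 O \left(O + O \left(-3 + O\right)\right)$ ($o{\left(O \right)} = 2 O \left(O + \left(-3 + O\right) O\right) = 2 O \left(O + O \left(-3 + O\right)\right)$)
$Z = 255$ ($Z = \left(-1\right) \left(-255\right) = 255$)
$Z - o{\left(174 \right)} = 255 - 2 \cdot 174^{2} \left(-2 + 174\right) = 255 - 2 \cdot 30276 \cdot 172 = 255 - 10414944 = -10414689$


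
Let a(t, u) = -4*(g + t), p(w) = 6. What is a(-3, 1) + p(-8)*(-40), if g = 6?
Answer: -252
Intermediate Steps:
a(t, u) = -24 - 4*t (a(t, u) = -4*(6 + t) = -24 - 4*t)
a(-3, 1) + p(-8)*(-40) = (-24 - 4*(-3)) + 6*(-40) = (-24 + 12) - 240 = -12 - 240 = -252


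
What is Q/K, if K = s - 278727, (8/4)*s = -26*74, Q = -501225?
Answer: 501225/279689 ≈ 1.7921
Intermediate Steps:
s = -962 (s = (-26*74)/2 = (1/2)*(-1924) = -962)
K = -279689 (K = -962 - 278727 = -279689)
Q/K = -501225/(-279689) = -501225*(-1/279689) = 501225/279689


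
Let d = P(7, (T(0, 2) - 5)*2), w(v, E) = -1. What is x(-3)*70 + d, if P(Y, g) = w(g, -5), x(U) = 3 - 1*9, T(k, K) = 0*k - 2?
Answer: -421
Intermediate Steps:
T(k, K) = -2 (T(k, K) = 0 - 2 = -2)
x(U) = -6 (x(U) = 3 - 9 = -6)
P(Y, g) = -1
d = -1
x(-3)*70 + d = -6*70 - 1 = -420 - 1 = -421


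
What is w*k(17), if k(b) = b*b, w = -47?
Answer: -13583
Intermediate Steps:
k(b) = b²
w*k(17) = -47*17² = -47*289 = -13583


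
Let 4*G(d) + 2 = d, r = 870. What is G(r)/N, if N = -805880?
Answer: -217/805880 ≈ -0.00026927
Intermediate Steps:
G(d) = -½ + d/4
G(r)/N = (-½ + (¼)*870)/(-805880) = (-½ + 435/2)*(-1/805880) = 217*(-1/805880) = -217/805880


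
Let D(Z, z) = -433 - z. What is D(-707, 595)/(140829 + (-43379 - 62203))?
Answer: -1028/35247 ≈ -0.029166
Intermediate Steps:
D(-707, 595)/(140829 + (-43379 - 62203)) = (-433 - 1*595)/(140829 + (-43379 - 62203)) = (-433 - 595)/(140829 - 105582) = -1028/35247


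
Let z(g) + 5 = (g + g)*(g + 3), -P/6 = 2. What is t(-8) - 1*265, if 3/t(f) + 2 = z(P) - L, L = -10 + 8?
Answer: -55912/211 ≈ -264.99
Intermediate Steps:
P = -12 (P = -6*2 = -12)
L = -2
z(g) = -5 + 2*g*(3 + g) (z(g) = -5 + (g + g)*(g + 3) = -5 + (2*g)*(3 + g) = -5 + 2*g*(3 + g))
t(f) = 3/211 (t(f) = 3/(-2 + ((-5 + 2*(-12)² + 6*(-12)) - 1*(-2))) = 3/(-2 + ((-5 + 2*144 - 72) + 2)) = 3/(-2 + ((-5 + 288 - 72) + 2)) = 3/(-2 + (211 + 2)) = 3/(-2 + 213) = 3/211)
t(-8) - 1*265 = 3/211 - 1*265 = 3/211 - 265 = -55912/211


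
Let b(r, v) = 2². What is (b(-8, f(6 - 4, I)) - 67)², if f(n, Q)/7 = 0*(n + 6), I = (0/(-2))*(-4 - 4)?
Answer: 3969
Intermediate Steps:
I = 0 (I = (0*(-½))*(-8) = 0*(-8) = 0)
f(n, Q) = 0 (f(n, Q) = 7*(0*(n + 6)) = 7*(0*(6 + n)) = 7*0 = 0)
b(r, v) = 4
(b(-8, f(6 - 4, I)) - 67)² = (4 - 67)² = (-63)² = 3969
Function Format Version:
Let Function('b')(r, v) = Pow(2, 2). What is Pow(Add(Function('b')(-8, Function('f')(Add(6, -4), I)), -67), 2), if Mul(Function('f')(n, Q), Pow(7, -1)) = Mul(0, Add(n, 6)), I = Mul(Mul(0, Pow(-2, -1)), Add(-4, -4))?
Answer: 3969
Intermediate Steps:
I = 0 (I = Mul(Mul(0, Rational(-1, 2)), -8) = Mul(0, -8) = 0)
Function('f')(n, Q) = 0 (Function('f')(n, Q) = Mul(7, Mul(0, Add(n, 6))) = Mul(7, Mul(0, Add(6, n))) = Mul(7, 0) = 0)
Function('b')(r, v) = 4
Pow(Add(Function('b')(-8, Function('f')(Add(6, -4), I)), -67), 2) = Pow(Add(4, -67), 2) = Pow(-63, 2) = 3969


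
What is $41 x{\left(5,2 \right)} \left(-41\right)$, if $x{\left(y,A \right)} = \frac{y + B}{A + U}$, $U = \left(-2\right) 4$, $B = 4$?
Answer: $\frac{5043}{2} \approx 2521.5$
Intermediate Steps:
$U = -8$
$x{\left(y,A \right)} = \frac{4 + y}{-8 + A}$ ($x{\left(y,A \right)} = \frac{y + 4}{A - 8} = \frac{4 + y}{-8 + A}$)
$41 x{\left(5,2 \right)} \left(-41\right) = 41 \frac{4 + 5}{-8 + 2} \left(-41\right) = 41 \frac{1}{-6} \cdot 9 \left(-41\right) = 41 \left(\left(- \frac{1}{6}\right) 9\right) \left(-41\right) = 41 \left(- \frac{3}{2}\right) \left(-41\right) = \left(- \frac{123}{2}\right) \left(-41\right) = \frac{5043}{2}$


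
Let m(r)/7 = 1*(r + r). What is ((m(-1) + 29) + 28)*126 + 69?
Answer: 5487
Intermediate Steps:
m(r) = 14*r (m(r) = 7*(1*(r + r)) = 7*(1*(2*r)) = 7*(2*r) = 14*r)
((m(-1) + 29) + 28)*126 + 69 = ((14*(-1) + 29) + 28)*126 + 69 = ((-14 + 29) + 28)*126 + 69 = (15 + 28)*126 + 69 = 43*126 + 69 = 5418 + 69 = 5487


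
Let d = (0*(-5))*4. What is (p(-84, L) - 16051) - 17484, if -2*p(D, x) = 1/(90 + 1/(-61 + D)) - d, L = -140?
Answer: -875196575/26098 ≈ -33535.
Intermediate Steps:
d = 0 (d = 0*4 = 0)
p(D, x) = -1/(2*(90 + 1/(-61 + D))) (p(D, x) = -(1/(90 + 1/(-61 + D)) - 1*0)/2 = -(1/(90 + 1/(-61 + D)) + 0)/2 = -1/(2*(90 + 1/(-61 + D))))
(p(-84, L) - 16051) - 17484 = ((61 - 1*(-84))/(2*(-5489 + 90*(-84))) - 16051) - 17484 = ((61 + 84)/(2*(-5489 - 7560)) - 16051) - 17484 = ((½)*145/(-13049) - 16051) - 17484 = ((½)*(-1/13049)*145 - 16051) - 17484 = (-145/26098 - 16051) - 17484 = -418899143/26098 - 17484 = -875196575/26098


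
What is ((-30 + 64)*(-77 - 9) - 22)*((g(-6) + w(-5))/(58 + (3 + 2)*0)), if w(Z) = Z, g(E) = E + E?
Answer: 25041/29 ≈ 863.48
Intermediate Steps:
g(E) = 2*E
((-30 + 64)*(-77 - 9) - 22)*((g(-6) + w(-5))/(58 + (3 + 2)*0)) = ((-30 + 64)*(-77 - 9) - 22)*((2*(-6) - 5)/(58 + (3 + 2)*0)) = (34*(-86) - 22)*((-12 - 5)/(58 + 5*0)) = (-2924 - 22)*(-17/(58 + 0)) = -(-50082)/58 = -2946*(-17/58) = 25041/29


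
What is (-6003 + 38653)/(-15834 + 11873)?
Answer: -32650/3961 ≈ -8.2429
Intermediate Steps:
(-6003 + 38653)/(-15834 + 11873) = 32650/(-3961) = 32650*(-1/3961) = -32650/3961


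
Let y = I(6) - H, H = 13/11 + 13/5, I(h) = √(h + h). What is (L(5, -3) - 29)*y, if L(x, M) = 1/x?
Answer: 29952/275 - 288*√3/5 ≈ 9.1502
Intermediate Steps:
I(h) = √2*√h (I(h) = √(2*h) = √2*√h)
H = 208/55 (H = 13*(1/11) + 13*(⅕) = 13/11 + 13/5 = 208/55 ≈ 3.7818)
y = -208/55 + 2*√3 (y = √2*√6 - 1*208/55 = 2*√3 - 208/55 = -208/55 + 2*√3 ≈ -0.31772)
(L(5, -3) - 29)*y = (1/5 - 29)*(-208/55 + 2*√3) = (⅕ - 29)*(-208/55 + 2*√3) = -144*(-208/55 + 2*√3)/5 = 29952/275 - 288*√3/5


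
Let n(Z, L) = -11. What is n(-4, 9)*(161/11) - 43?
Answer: -204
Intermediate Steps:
n(-4, 9)*(161/11) - 43 = -1771/11 - 43 = -11*161/11 - 43 = -161 - 43 = -204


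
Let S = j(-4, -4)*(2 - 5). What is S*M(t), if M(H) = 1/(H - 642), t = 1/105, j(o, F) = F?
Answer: -1260/67409 ≈ -0.018692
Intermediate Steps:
t = 1/105 ≈ 0.0095238
S = 12 (S = -4*(2 - 5) = -4*(-3) = 12)
M(H) = 1/(-642 + H)
S*M(t) = 12/(-642 + 1/105) = 12/(-67409/105) = 12*(-105/67409) = -1260/67409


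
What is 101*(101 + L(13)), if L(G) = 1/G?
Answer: 132714/13 ≈ 10209.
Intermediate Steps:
101*(101 + L(13)) = 101*(101 + 1/13) = 101*(1314/13) = 132714/13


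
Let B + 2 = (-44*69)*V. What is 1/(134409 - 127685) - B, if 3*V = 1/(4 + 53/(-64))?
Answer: 438230179/1364972 ≈ 321.05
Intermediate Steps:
V = 64/609 (V = 1/(3*(4 + 53/(-64))) = 1/(3*(4 + 53*(-1/64))) = 1/(3*(4 - 53/64)) = 1/(3*(203/64)) = (1/3)*(64/203) = 64/609 ≈ 0.10509)
B = -65174/203 (B = -2 - 44*69*(64/609) = -2 - 3036*64/609 = -2 - 64768/203 = -65174/203 ≈ -321.05)
1/(134409 - 127685) - B = 1/(134409 - 127685) - 1*(-65174/203) = 1/6724 + 65174/203 = 438230179/1364972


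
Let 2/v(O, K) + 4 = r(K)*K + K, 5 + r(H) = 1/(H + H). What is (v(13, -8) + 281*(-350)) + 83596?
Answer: -840974/57 ≈ -14754.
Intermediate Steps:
r(H) = -5 + 1/(2*H) (r(H) = -5 + 1/(H + H) = -5 + 1/(2*H))
v(O, K) = 2/(-4 + K + K*(-5 + 1/(2*K))) (v(O, K) = 2/(-4 + ((-5 + 1/(2*K))*K + K)) = 2/(-4 + (K*(-5 + 1/(2*K)) + K)) = 2/(-4 + (K + K*(-5 + 1/(2*K)))) = 2/(-4 + K + K*(-5 + 1/(2*K))))
(v(13, -8) + 281*(-350)) + 83596 = (-4/(7 + 8*(-8)) + 281*(-350)) + 83596 = (-4/(7 - 64) - 98350) + 83596 = (-4/(-57) - 98350) + 83596 = (-4*(-1/57) - 98350) + 83596 = (4/57 - 98350) + 83596 = -5605946/57 + 83596 = -840974/57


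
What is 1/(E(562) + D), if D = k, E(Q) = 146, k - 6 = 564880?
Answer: 1/565032 ≈ 1.7698e-6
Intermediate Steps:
k = 564886 (k = 6 + 564880 = 564886)
D = 564886
1/(E(562) + D) = 1/(146 + 564886) = 1/565032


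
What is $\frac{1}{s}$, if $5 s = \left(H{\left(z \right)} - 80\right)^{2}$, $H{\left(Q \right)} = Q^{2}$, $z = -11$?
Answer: $\frac{5}{1681} \approx 0.0029744$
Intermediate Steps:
$s = \frac{1681}{5}$ ($s = \frac{\left(\left(-11\right)^{2} - 80\right)^{2}}{5} = \frac{\left(121 - 80\right)^{2}}{5} = \frac{41^{2}}{5} = \frac{1}{5} \cdot 1681 = \frac{1681}{5} \approx 336.2$)
$\frac{1}{s} = \frac{1}{\frac{1681}{5}} = \frac{5}{1681}$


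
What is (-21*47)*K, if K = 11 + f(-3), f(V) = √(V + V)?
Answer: -10857 - 987*I*√6 ≈ -10857.0 - 2417.6*I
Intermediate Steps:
f(V) = √2*√V (f(V) = √(2*V) = √2*√V)
K = 11 + I*√6 (K = 11 + √2*√(-3) = 11 + √2*(I*√3) = 11 + I*√6 ≈ 11.0 + 2.4495*I)
(-21*47)*K = (-21*47)*(11 + I*√6) = -987*(11 + I*√6) = -10857 - 987*I*√6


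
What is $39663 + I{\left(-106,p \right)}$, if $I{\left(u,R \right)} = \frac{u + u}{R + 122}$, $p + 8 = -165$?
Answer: $\frac{2023025}{51} \approx 39667.0$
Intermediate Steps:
$p = -173$ ($p = -8 - 165 = -173$)
$I{\left(u,R \right)} = \frac{2 u}{122 + R}$
$39663 + I{\left(-106,p \right)} = 39663 + 2 \left(-106\right) \frac{1}{122 - 173} = 39663 + 2 \left(-106\right) \frac{1}{-51} = 39663 + 2 \left(-106\right) \left(- \frac{1}{51}\right) = 39663 + \frac{212}{51} = \frac{2023025}{51}$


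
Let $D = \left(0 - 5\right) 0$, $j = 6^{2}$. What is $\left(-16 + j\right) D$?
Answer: $0$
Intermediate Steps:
$j = 36$
$D = 0$ ($D = \left(-5\right) 0 = 0$)
$\left(-16 + j\right) D = \left(-16 + 36\right) 0 = 20 \cdot 0 = 0$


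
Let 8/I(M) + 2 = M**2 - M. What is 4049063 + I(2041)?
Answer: 8429416285601/2081819 ≈ 4.0491e+6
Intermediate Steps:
I(M) = 8/(-2 + M**2 - M) (I(M) = 8/(-2 + (M**2 - M)) = 8/(-2 + M**2 - M))
4049063 + I(2041) = 4049063 + 8/(-2 + 2041**2 - 1*2041) = 4049063 + 8/(-2 + 4165681 - 2041) = 4049063 + 8/4163638 = 4049063 + 8*(1/4163638) = 4049063 + 4/2081819 = 8429416285601/2081819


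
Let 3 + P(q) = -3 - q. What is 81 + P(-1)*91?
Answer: -374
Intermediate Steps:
P(q) = -6 - q (P(q) = -3 + (-3 - q) = -6 - q)
81 + P(-1)*91 = 81 + (-6 - 1*(-1))*91 = 81 + (-6 + 1)*91 = 81 - 5*91 = 81 - 455 = -374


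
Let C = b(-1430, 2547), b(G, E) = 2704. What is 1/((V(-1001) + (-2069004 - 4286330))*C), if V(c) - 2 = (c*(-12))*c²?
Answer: 1/32528256558720 ≈ 3.0742e-14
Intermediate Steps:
C = 2704
V(c) = 2 - 12*c³ (V(c) = 2 + (c*(-12))*c² = 2 + (-12*c)*c² = 2 - 12*c³)
1/((V(-1001) + (-2069004 - 4286330))*C) = 1/((2 - 12*(-1001)³) + (-2069004 - 4286330)*2704) = (1/2704)/((2 - 12*(-1003003001)) - 6355334) = (1/2704)/((2 + 12036036012) - 6355334) = (1/2704)/(12036036014 - 6355334) = (1/2704)/12029680680 = (1/12029680680)*(1/2704) = 1/32528256558720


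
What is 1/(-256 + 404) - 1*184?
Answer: -27231/148 ≈ -183.99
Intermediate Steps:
1/(-256 + 404) - 1*184 = 1/148 - 184 = -27231/148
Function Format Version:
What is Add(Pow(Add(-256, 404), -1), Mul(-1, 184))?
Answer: Rational(-27231, 148) ≈ -183.99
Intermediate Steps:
Add(Pow(Add(-256, 404), -1), Mul(-1, 184)) = Add(Pow(148, -1), -184) = Add(Rational(1, 148), -184) = Rational(-27231, 148)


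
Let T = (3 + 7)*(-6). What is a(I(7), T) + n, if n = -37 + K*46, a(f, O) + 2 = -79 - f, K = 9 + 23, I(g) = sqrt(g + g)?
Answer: 1354 - sqrt(14) ≈ 1350.3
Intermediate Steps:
I(g) = sqrt(2)*sqrt(g) (I(g) = sqrt(2*g) = sqrt(2)*sqrt(g))
K = 32
T = -60 (T = 10*(-6) = -60)
a(f, O) = -81 - f (a(f, O) = -2 + (-79 - f) = -81 - f)
n = 1435 (n = -37 + 32*46 = -37 + 1472 = 1435)
a(I(7), T) + n = (-81 - sqrt(2)*sqrt(7)) + 1435 = (-81 - sqrt(14)) + 1435 = 1354 - sqrt(14)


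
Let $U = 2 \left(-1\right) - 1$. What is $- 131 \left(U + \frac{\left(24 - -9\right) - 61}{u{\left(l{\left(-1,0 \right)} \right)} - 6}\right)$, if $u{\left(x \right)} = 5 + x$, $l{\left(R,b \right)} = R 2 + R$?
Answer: $-524$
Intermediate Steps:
$l{\left(R,b \right)} = 3 R$ ($l{\left(R,b \right)} = 2 R + R = 3 R$)
$U = -3$ ($U = -2 - 1 = -3$)
$- 131 \left(U + \frac{\left(24 - -9\right) - 61}{u{\left(l{\left(-1,0 \right)} \right)} - 6}\right) = - 131 \left(-3 + \frac{\left(24 - -9\right) - 61}{\left(5 + 3 \left(-1\right)\right) - 6}\right) = - 131 \left(-3 + \frac{\left(24 + 9\right) - 61}{\left(5 - 3\right) - 6}\right) = - 131 \left(-3 + \frac{33 - 61}{2 - 6}\right) = - 131 \left(-3 - \frac{28}{-4}\right) = - 131 \left(-3 - -7\right) = - 131 \left(-3 + 7\right) = \left(-131\right) 4 = -524$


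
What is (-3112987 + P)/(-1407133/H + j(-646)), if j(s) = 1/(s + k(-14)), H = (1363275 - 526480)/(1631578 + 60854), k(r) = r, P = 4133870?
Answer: -112763612278020/314354953271551 ≈ -0.35871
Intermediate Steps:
H = 836795/1692432 ≈ 0.49443
j(s) = 1/(-14 + s) (j(s) = 1/(s - 14) = 1/(-14 + s))
(-3112987 + P)/(-1407133/H + j(-646)) = (-3112987 + 4133870)/(-1407133/836795/1692432 + 1/(-14 - 646)) = 1020883/(-1407133*1692432/836795 + 1/(-660)) = 1020883/(-2381476917456/836795 - 1/660) = 1020883/(-314354953271551/110456940) = 1020883*(-110456940/314354953271551) = -112763612278020/314354953271551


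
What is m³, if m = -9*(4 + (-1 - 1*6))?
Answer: 19683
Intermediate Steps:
m = 27 (m = -9*(4 + (-1 - 6)) = -9*(4 - 7) = -9*(-3) = -3*(-9) = 27)
m³ = 27³ = 19683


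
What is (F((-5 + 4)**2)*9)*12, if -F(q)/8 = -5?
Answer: 4320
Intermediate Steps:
F(q) = 40 (F(q) = -8*(-5) = 40)
(F((-5 + 4)**2)*9)*12 = (40*9)*12 = 360*12 = 4320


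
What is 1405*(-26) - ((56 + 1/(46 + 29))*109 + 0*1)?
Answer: -3197659/75 ≈ -42635.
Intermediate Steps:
1405*(-26) - ((56 + 1/(46 + 29))*109 + 0*1) = -36530 - ((56 + 1/75)*109 + 0) = -36530 - ((4201/75)*109 + 0) = -36530 - (457909/75 + 0) = -36530 - 1*457909/75 = -36530 - 457909/75 = -3197659/75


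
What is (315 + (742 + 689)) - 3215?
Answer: -1469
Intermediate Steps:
(315 + (742 + 689)) - 3215 = (315 + 1431) - 3215 = 1746 - 3215 = -1469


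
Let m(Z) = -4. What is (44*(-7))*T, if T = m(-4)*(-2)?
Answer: -2464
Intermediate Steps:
T = 8 (T = -4*(-2) = 8)
(44*(-7))*T = (44*(-7))*8 = -308*8 = -2464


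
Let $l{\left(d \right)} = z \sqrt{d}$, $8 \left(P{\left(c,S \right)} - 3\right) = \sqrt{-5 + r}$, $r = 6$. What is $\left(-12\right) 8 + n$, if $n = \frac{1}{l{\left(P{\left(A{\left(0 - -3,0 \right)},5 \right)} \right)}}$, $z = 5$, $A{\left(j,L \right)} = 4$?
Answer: $-96 + \frac{2 \sqrt{2}}{25} \approx -95.887$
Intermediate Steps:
$P{\left(c,S \right)} = \frac{25}{8}$ ($P{\left(c,S \right)} = 3 + \frac{\sqrt{-5 + 6}}{8} = 3 + \frac{\sqrt{1}}{8} = 3 + \frac{1}{8} \cdot 1 = 3 + \frac{1}{8} = \frac{25}{8}$)
$l{\left(d \right)} = 5 \sqrt{d}$
$n = \frac{2 \sqrt{2}}{25}$ ($n = \frac{1}{5 \sqrt{\frac{25}{8}}} = \frac{1}{5 \frac{5 \sqrt{2}}{4}} = \frac{1}{\frac{25}{4} \sqrt{2}} = \frac{2 \sqrt{2}}{25} \approx 0.11314$)
$\left(-12\right) 8 + n = \left(-12\right) 8 + \frac{2 \sqrt{2}}{25} = -96 + \frac{2 \sqrt{2}}{25}$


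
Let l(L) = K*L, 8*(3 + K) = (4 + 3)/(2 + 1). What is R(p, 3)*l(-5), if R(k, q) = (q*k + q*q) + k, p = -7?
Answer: -6175/24 ≈ -257.29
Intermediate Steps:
K = -65/24 (K = -3 + ((4 + 3)/(2 + 1))/8 = -3 + (7/3)/8 = -3 + (7*(1/3))/8 = -3 + (1/8)*(7/3) = -3 + 7/24 = -65/24 ≈ -2.7083)
R(k, q) = k + q**2 + k*q (R(k, q) = (k*q + q**2) + k = (q**2 + k*q) + k = k + q**2 + k*q)
l(L) = -65*L/24
R(p, 3)*l(-5) = (-7 + 3**2 - 7*3)*(-65/24*(-5)) = (-7 + 9 - 21)*(325/24) = -19*325/24 = -6175/24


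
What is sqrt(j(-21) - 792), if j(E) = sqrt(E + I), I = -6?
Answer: sqrt(-792 + 3*I*sqrt(3)) ≈ 0.09232 + 28.143*I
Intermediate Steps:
j(E) = sqrt(-6 + E) (j(E) = sqrt(E - 6) = sqrt(-6 + E))
sqrt(j(-21) - 792) = sqrt(sqrt(-6 - 21) - 792) = sqrt(sqrt(-27) - 792) = sqrt(3*I*sqrt(3) - 792) = sqrt(-792 + 3*I*sqrt(3))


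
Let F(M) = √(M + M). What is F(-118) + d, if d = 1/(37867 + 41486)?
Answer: 1/79353 + 2*I*√59 ≈ 1.2602e-5 + 15.362*I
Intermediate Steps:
d = 1/79353 ≈ 1.2602e-5
F(M) = √2*√M (F(M) = √(2*M) = √2*√M)
F(-118) + d = √2*√(-118) + 1/79353 = √2*(I*√118) + 1/79353 = 2*I*√59 + 1/79353 = 1/79353 + 2*I*√59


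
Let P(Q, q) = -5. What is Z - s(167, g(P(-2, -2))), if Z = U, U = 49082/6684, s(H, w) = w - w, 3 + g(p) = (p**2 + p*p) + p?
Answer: 24541/3342 ≈ 7.3432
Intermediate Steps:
g(p) = -3 + p + 2*p**2 (g(p) = -3 + ((p**2 + p*p) + p) = -3 + ((p**2 + p**2) + p) = -3 + (2*p**2 + p) = -3 + (p + 2*p**2) = -3 + p + 2*p**2)
s(H, w) = 0
U = 24541/3342 (U = 49082*(1/6684) = 24541/3342 ≈ 7.3432)
Z = 24541/3342 ≈ 7.3432
Z - s(167, g(P(-2, -2))) = 24541/3342 - 1*0 = 24541/3342 + 0 = 24541/3342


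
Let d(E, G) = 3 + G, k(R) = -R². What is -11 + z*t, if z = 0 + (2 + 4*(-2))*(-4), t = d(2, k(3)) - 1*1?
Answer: -179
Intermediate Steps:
t = -7 (t = (3 - 1*3²) - 1*1 = (3 - 1*9) - 1 = (3 - 9) - 1 = -6 - 1 = -7)
z = 24 (z = 0 + (2 - 8)*(-4) = 0 - 6*(-4) = 0 + 24 = 24)
-11 + z*t = -11 + 24*(-7) = -11 - 168 = -179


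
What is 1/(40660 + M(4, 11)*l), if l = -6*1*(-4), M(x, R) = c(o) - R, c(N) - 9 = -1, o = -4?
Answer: 1/40588 ≈ 2.4638e-5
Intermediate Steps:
c(N) = 8 (c(N) = 9 - 1 = 8)
M(x, R) = 8 - R
l = 24 (l = -6*(-4) = 24)
1/(40660 + M(4, 11)*l) = 1/(40660 + (8 - 1*11)*24) = 1/(40660 + (8 - 11)*24) = 1/(40660 - 3*24) = 1/(40660 - 72) = 1/40588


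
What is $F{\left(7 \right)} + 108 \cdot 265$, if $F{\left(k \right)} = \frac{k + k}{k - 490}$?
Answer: $\frac{1974778}{69} \approx 28620.0$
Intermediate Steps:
$F{\left(k \right)} = \frac{2 k}{-490 + k}$
$F{\left(7 \right)} + 108 \cdot 265 = 2 \cdot 7 \frac{1}{-490 + 7} + 108 \cdot 265 = 2 \cdot 7 \frac{1}{-483} + 28620 = 2 \cdot 7 \left(- \frac{1}{483}\right) + 28620 = - \frac{2}{69} + 28620 = \frac{1974778}{69}$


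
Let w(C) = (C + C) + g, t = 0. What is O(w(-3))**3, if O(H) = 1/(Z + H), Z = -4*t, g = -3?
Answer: -1/729 ≈ -0.0013717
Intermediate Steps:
Z = 0 (Z = -4*0 = 0)
w(C) = -3 + 2*C (w(C) = (C + C) - 3 = 2*C - 3 = -3 + 2*C)
O(H) = 1/H (O(H) = 1/(0 + H) = 1/H)
O(w(-3))**3 = (1/(-3 + 2*(-3)))**3 = (1/(-3 - 6))**3 = (1/(-9))**3 = (-1/9)**3 = -1/729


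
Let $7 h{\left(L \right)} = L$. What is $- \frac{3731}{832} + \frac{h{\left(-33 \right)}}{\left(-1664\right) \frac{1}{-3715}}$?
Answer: $- \frac{174829}{11648} \approx -15.009$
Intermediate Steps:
$h{\left(L \right)} = \frac{L}{7}$
$- \frac{3731}{832} + \frac{h{\left(-33 \right)}}{\left(-1664\right) \frac{1}{-3715}} = - \frac{3731}{832} + \frac{\frac{1}{7} \left(-33\right)}{\left(-1664\right) \frac{1}{-3715}} = \left(-3731\right) \frac{1}{832} - \frac{33}{7 \left(\left(-1664\right) \left(- \frac{1}{3715}\right)\right)} = - \frac{287}{64} - \frac{33}{7 \cdot \frac{1664}{3715}} = - \frac{287}{64} - \frac{122595}{11648} = - \frac{174829}{11648}$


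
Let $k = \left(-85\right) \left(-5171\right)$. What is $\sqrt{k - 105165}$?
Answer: $\sqrt{334370} \approx 578.25$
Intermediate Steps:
$k = 439535$
$\sqrt{k - 105165} = \sqrt{439535 - 105165} = \sqrt{334370}$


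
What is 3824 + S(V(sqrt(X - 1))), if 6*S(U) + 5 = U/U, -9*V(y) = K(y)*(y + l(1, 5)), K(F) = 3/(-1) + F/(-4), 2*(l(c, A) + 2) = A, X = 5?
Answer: 11470/3 ≈ 3823.3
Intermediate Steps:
l(c, A) = -2 + A/2
K(F) = -3 - F/4 (K(F) = 3*(-1) + F*(-1/4) = -3 - F/4)
V(y) = -(1/2 + y)*(-3 - y/4)/9 (V(y) = -(-3 - y/4)*(y + (-2 + (1/2)*5))/9 = -(-3 - y/4)*(y + (-2 + 5/2))/9 = -(-3 - y/4)*(y + 1/2)/9 = -(-3 - y/4)*(1/2 + y)/9 = -(1/2 + y)*(-3 - y/4)/9)
S(U) = -2/3 (S(U) = -5/6 + (U/U)/6 = -5/6 + (1/6)*1 = -5/6 + 1/6 = -2/3)
3824 + S(V(sqrt(X - 1))) = 3824 - 2/3 = 11470/3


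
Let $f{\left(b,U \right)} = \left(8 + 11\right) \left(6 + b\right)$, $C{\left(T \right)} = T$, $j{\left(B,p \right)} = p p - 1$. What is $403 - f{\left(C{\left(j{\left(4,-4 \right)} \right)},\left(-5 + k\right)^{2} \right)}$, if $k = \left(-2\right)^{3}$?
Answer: $4$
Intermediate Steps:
$j{\left(B,p \right)} = -1 + p^{2}$ ($j{\left(B,p \right)} = p^{2} - 1 = -1 + p^{2}$)
$k = -8$
$f{\left(b,U \right)} = 114 + 19 b$ ($f{\left(b,U \right)} = 19 \left(6 + b\right) = 114 + 19 b$)
$403 - f{\left(C{\left(j{\left(4,-4 \right)} \right)},\left(-5 + k\right)^{2} \right)} = 403 - \left(114 + 19 \left(-1 + \left(-4\right)^{2}\right)\right) = 403 - \left(114 + 19 \left(-1 + 16\right)\right) = 403 - \left(114 + 19 \cdot 15\right) = 403 - \left(114 + 285\right) = 403 - 399 = 4$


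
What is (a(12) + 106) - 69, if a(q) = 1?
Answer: 38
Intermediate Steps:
(a(12) + 106) - 69 = (1 + 106) - 69 = 107 - 69 = 38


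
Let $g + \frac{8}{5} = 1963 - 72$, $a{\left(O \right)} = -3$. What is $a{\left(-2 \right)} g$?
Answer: $- \frac{28341}{5} \approx -5668.2$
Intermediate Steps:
$g = \frac{9447}{5}$ ($g = - \frac{8}{5} + \left(1963 - 72\right) = - \frac{8}{5} + 1891 = \frac{9447}{5} \approx 1889.4$)
$a{\left(-2 \right)} g = \left(-3\right) \frac{9447}{5} = - \frac{28341}{5}$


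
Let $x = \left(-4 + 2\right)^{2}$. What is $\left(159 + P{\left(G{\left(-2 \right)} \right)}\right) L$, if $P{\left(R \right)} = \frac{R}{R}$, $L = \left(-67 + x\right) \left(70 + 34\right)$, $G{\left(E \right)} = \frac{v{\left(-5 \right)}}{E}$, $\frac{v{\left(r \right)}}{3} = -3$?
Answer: $-1048320$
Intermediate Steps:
$x = 4$ ($x = \left(-2\right)^{2} = 4$)
$v{\left(r \right)} = -9$ ($v{\left(r \right)} = 3 \left(-3\right) = -9$)
$G{\left(E \right)} = - \frac{9}{E}$
$L = -6552$ ($L = \left(-67 + 4\right) \left(70 + 34\right) = \left(-63\right) 104 = -6552$)
$P{\left(R \right)} = 1$
$\left(159 + P{\left(G{\left(-2 \right)} \right)}\right) L = \left(159 + 1\right) \left(-6552\right) = 160 \left(-6552\right) = -1048320$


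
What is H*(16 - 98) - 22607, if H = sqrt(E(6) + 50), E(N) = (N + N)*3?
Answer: -22607 - 82*sqrt(86) ≈ -23367.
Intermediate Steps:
E(N) = 6*N (E(N) = (2*N)*3 = 6*N)
H = sqrt(86) (H = sqrt(6*6 + 50) = sqrt(36 + 50) = sqrt(86) ≈ 9.2736)
H*(16 - 98) - 22607 = sqrt(86)*(16 - 98) - 22607 = sqrt(86)*(-82) - 22607 = -82*sqrt(86) - 22607 = -22607 - 82*sqrt(86)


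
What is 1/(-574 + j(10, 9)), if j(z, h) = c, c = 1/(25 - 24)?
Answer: -1/573 ≈ -0.0017452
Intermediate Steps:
c = 1 (c = 1/1 = 1)
j(z, h) = 1
1/(-574 + j(10, 9)) = 1/(-574 + 1) = 1/(-573) = -1/573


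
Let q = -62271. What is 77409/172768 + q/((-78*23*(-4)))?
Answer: -425122881/51657632 ≈ -8.2296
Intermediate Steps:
77409/172768 + q/((-78*23*(-4))) = 77409/172768 - 62271/(-78*23*(-4)) = 77409*(1/172768) - 62271/((-1794*(-4))) = 77409/172768 - 62271/7176 = 77409/172768 - 62271*1/7176 = 77409/172768 - 20757/2392 = -425122881/51657632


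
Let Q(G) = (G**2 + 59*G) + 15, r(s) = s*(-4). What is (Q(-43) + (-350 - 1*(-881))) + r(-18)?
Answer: -70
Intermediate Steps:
r(s) = -4*s
Q(G) = 15 + G**2 + 59*G
(Q(-43) + (-350 - 1*(-881))) + r(-18) = ((15 + (-43)**2 + 59*(-43)) + (-350 - 1*(-881))) - 4*(-18) = ((15 + 1849 - 2537) + (-350 + 881)) + 72 = (-673 + 531) + 72 = -142 + 72 = -70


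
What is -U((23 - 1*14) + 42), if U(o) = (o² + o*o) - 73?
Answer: -5129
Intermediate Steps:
U(o) = -73 + 2*o² (U(o) = (o² + o²) - 73 = 2*o² - 73 = -73 + 2*o²)
-U((23 - 1*14) + 42) = -(-73 + 2*((23 - 1*14) + 42)²) = -(-73 + 2*((23 - 14) + 42)²) = -(-73 + 2*(9 + 42)²) = -(-73 + 2*51²) = -(-73 + 2*2601) = -(-73 + 5202) = -1*5129 = -5129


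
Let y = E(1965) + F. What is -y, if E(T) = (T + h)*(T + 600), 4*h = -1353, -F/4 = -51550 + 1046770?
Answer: -766935/4 ≈ -1.9173e+5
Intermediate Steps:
F = -3980880 (F = -4*(-51550 + 1046770) = -4*995220 = -3980880)
h = -1353/4 (h = (¼)*(-1353) = -1353/4 ≈ -338.25)
E(T) = (600 + T)*(-1353/4 + T) (E(T) = (T - 1353/4)*(T + 600) = (-1353/4 + T)*(600 + T) = (600 + T)*(-1353/4 + T))
y = 766935/4 (y = (-202950 + 1965² + (1047/4)*1965) - 3980880 = (-202950 + 3861225 + 2057355/4) - 3980880 = 16690455/4 - 3980880 = 766935/4 ≈ 1.9173e+5)
-y = -1*766935/4 = -766935/4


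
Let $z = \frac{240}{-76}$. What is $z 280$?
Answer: $- \frac{16800}{19} \approx -884.21$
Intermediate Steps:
$z = - \frac{60}{19}$ ($z = 240 \left(- \frac{1}{76}\right) = - \frac{60}{19} \approx -3.1579$)
$z 280 = \left(- \frac{60}{19}\right) 280 = - \frac{16800}{19}$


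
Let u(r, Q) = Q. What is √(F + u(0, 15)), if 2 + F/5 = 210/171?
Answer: √36195/57 ≈ 3.3377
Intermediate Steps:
F = -220/57 (F = -10 + 5*(210/171) = -10 + 5*(210*(1/171)) = -10 + 5*(70/57) = -10 + 350/57 = -220/57 ≈ -3.8596)
√(F + u(0, 15)) = √(-220/57 + 15) = √(635/57) = √36195/57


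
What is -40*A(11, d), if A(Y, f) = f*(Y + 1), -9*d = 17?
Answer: 2720/3 ≈ 906.67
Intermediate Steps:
d = -17/9 (d = -1/9*17 = -17/9 ≈ -1.8889)
A(Y, f) = f*(1 + Y)
-40*A(11, d) = -(-680)*(1 + 11)/9 = -(-680)*12/9 = -40*(-68/3) = 2720/3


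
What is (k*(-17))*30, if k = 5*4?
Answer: -10200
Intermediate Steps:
k = 20
(k*(-17))*30 = (20*(-17))*30 = -340*30 = -10200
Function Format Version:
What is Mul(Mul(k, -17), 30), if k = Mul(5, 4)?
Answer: -10200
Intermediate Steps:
k = 20
Mul(Mul(k, -17), 30) = Mul(Mul(20, -17), 30) = Mul(-340, 30) = -10200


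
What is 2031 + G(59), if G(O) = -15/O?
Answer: 119814/59 ≈ 2030.7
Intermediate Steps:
2031 + G(59) = 2031 - 15/59 = 119814/59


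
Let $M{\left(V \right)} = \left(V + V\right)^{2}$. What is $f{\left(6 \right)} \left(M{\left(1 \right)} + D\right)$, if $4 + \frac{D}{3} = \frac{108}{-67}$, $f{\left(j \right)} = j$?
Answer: $- \frac{5160}{67} \approx -77.015$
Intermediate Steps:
$D = - \frac{1128}{67}$ ($D = -12 + 3 \frac{108}{-67} = -12 + 3 \cdot 108 \left(- \frac{1}{67}\right) = -12 + 3 \left(- \frac{108}{67}\right) = -12 - \frac{324}{67} = - \frac{1128}{67} \approx -16.836$)
$M{\left(V \right)} = 4 V^{2}$ ($M{\left(V \right)} = \left(2 V\right)^{2} = 4 V^{2}$)
$f{\left(6 \right)} \left(M{\left(1 \right)} + D\right) = 6 \left(4 \cdot 1^{2} - \frac{1128}{67}\right) = 6 \left(4 \cdot 1 - \frac{1128}{67}\right) = 6 \left(4 - \frac{1128}{67}\right) = 6 \left(- \frac{860}{67}\right) = - \frac{5160}{67}$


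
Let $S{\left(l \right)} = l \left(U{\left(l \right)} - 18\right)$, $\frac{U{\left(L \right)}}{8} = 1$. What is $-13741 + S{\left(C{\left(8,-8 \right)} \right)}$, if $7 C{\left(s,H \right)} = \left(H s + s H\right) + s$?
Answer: $- \frac{94987}{7} \approx -13570.0$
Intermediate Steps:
$C{\left(s,H \right)} = \frac{s}{7} + \frac{2 H s}{7}$ ($C{\left(s,H \right)} = \frac{\left(H s + s H\right) + s}{7} = \frac{\left(H s + H s\right) + s}{7} = \frac{2 H s + s}{7} = \frac{s + 2 H s}{7} = \frac{s}{7} + \frac{2 H s}{7}$)
$U{\left(L \right)} = 8$ ($U{\left(L \right)} = 8 \cdot 1 = 8$)
$S{\left(l \right)} = - 10 l$ ($S{\left(l \right)} = l \left(8 - 18\right) = l \left(-10\right) = - 10 l$)
$-13741 + S{\left(C{\left(8,-8 \right)} \right)} = -13741 - 10 \cdot \frac{1}{7} \cdot 8 \left(1 + 2 \left(-8\right)\right) = -13741 - 10 \cdot \frac{1}{7} \cdot 8 \left(1 - 16\right) = -13741 - 10 \cdot \frac{1}{7} \cdot 8 \left(-15\right) = -13741 - - \frac{1200}{7} = -13741 + \frac{1200}{7} = - \frac{94987}{7}$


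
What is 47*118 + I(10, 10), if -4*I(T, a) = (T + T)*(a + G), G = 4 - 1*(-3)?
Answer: 5461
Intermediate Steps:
G = 7 (G = 4 + 3 = 7)
I(T, a) = -T*(7 + a)/2 (I(T, a) = -(T + T)*(a + 7)/4 = -2*T*(7 + a)/4 = -T*(7 + a)/2)
47*118 + I(10, 10) = 47*118 - ½*10*(7 + 10) = 5546 - ½*10*17 = 5546 - 85 = 5461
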